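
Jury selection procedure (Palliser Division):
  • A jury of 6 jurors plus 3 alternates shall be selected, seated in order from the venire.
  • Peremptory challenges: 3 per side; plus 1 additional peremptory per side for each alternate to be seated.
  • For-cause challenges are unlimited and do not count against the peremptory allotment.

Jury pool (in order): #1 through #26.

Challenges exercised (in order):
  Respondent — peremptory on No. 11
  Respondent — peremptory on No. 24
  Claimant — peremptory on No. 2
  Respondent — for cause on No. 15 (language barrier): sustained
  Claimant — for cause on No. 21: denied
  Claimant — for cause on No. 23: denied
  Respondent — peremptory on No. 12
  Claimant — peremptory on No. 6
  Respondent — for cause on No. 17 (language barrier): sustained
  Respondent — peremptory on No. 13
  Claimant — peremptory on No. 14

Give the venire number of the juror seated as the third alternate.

Removed: #2, #6, #11, #12, #13, #14, #15, #17, #24. (#21, #23 stay — for-cause denied.)
Filling seats in venire order through position 9: #1, #3, #4, #5, #7, #8, #9, #10, #16.
So alternate 3 is #16.

16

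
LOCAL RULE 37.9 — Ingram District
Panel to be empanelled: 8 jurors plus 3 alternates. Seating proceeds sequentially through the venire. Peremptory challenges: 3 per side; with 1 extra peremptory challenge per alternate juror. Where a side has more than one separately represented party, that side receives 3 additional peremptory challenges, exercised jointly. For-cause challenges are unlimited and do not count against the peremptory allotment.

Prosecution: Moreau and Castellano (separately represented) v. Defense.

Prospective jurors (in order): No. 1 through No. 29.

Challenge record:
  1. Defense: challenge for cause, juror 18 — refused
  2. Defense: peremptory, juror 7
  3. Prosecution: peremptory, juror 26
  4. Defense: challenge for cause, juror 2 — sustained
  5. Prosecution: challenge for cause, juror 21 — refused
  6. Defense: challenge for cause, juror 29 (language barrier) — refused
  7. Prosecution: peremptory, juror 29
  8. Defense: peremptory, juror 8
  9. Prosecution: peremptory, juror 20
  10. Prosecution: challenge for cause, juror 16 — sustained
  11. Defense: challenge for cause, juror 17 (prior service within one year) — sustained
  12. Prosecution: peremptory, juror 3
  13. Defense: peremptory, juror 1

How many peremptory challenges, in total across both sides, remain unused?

8

Prosecution allotment: 3 base + 1 × 3 alternates + 3 multi-party = 9. Defense allotment: 3 base + 1 × 3 alternates = 6.
Prosecution peremptories used: #26, #29, #20, #3 — 4 (for-cause on #21, #16 don't count).
Defense peremptories used: #7, #8, #1 — 3 (for-cause on #18, #2, #29, #17 don't count).
Remaining: (9 − 4) + (6 − 3) = 8.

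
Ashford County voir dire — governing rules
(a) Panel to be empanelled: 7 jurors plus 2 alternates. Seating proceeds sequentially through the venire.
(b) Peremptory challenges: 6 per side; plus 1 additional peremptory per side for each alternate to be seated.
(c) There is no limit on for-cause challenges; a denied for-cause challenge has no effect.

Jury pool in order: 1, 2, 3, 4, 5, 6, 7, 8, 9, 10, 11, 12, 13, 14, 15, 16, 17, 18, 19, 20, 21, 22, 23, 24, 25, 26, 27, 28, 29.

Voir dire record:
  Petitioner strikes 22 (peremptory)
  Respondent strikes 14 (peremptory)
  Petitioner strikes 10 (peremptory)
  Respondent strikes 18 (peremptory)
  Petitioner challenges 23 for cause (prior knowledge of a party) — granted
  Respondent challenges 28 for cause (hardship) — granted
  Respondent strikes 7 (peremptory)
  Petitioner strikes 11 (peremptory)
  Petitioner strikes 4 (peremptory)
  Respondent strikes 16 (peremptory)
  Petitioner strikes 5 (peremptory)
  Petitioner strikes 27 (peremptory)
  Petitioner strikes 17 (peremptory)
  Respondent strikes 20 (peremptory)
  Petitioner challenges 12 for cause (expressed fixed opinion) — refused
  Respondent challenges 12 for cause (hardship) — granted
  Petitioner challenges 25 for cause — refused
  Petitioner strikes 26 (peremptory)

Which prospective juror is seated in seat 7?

Removed: #4, #5, #7, #10, #11, #12, #14, #16, #17, #18, #20, #22, #23, #26, #27, #28. (#25 stays — for-cause denied.)
Seating in order: seats 1–7 → #1, #2, #3, #6, #8, #9, #13; alternates → #15, #19.
So seat 7 is #13.

13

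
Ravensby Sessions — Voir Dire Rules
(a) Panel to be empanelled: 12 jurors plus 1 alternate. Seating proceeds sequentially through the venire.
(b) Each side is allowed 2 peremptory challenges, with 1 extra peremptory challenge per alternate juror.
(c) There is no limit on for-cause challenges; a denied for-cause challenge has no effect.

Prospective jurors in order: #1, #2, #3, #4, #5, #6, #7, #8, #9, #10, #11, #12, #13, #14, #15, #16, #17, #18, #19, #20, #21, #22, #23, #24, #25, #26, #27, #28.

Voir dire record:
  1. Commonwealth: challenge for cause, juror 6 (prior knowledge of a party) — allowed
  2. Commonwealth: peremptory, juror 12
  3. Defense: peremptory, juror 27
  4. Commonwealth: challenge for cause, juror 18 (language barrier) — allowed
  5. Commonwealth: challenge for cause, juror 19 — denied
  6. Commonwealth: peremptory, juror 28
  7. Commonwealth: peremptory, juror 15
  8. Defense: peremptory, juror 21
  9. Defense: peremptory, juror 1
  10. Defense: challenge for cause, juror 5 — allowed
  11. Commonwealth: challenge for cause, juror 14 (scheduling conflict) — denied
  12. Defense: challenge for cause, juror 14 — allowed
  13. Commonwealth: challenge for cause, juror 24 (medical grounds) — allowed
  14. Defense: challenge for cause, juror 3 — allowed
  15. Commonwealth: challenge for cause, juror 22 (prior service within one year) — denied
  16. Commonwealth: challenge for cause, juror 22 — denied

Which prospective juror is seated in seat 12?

20

Removed: #1, #3, #5, #6, #12, #14, #15, #18, #21, #24, #27, #28. (#19, #22 stay — for-cause denied.)
Seating in order: seats 1–12 → #2, #4, #7, #8, #9, #10, #11, #13, #16, #17, #19, #20; alternates → #22.
So seat 12 is #20.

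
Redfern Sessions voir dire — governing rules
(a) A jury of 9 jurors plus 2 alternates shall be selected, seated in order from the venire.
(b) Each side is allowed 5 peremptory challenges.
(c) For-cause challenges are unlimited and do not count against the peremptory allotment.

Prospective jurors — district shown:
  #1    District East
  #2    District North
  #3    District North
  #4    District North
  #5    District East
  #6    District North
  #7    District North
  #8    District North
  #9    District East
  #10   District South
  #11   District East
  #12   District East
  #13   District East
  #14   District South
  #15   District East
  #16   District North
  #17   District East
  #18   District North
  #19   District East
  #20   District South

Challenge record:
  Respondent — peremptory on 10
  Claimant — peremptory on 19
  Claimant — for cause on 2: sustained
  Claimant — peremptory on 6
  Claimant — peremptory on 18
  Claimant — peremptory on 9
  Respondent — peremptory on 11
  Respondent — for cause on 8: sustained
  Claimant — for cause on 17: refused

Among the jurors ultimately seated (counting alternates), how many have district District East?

Removed: #2, #6, #8, #9, #10, #11, #18, #19.
Seated (11 incl. alternates): #1, #3, #4, #5, #7, #12, #13, #14, #15, #16, #17.
Of those, in District East: #1, #5, #12, #13, #15, #17 → 6.

6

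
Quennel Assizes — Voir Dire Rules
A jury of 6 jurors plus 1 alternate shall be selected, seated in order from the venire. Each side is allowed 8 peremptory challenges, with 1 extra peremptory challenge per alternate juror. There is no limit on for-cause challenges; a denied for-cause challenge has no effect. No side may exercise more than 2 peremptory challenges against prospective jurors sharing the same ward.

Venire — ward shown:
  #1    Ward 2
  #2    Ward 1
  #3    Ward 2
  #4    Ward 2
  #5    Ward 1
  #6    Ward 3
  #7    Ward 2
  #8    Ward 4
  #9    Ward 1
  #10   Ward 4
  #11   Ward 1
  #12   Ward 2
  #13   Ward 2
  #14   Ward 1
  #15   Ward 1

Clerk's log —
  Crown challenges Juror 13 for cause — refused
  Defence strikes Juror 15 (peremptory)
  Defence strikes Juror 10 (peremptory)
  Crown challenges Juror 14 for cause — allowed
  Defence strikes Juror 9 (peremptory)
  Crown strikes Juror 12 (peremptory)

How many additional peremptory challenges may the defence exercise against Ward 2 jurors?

2

Defence peremptories so far: #15, #10, #9 — 3 of 9 used, 6 left overall.
Against Ward 2: none yet — per-ward cap 2 leaves 2.
Binding limit: min(6, 2) = 2.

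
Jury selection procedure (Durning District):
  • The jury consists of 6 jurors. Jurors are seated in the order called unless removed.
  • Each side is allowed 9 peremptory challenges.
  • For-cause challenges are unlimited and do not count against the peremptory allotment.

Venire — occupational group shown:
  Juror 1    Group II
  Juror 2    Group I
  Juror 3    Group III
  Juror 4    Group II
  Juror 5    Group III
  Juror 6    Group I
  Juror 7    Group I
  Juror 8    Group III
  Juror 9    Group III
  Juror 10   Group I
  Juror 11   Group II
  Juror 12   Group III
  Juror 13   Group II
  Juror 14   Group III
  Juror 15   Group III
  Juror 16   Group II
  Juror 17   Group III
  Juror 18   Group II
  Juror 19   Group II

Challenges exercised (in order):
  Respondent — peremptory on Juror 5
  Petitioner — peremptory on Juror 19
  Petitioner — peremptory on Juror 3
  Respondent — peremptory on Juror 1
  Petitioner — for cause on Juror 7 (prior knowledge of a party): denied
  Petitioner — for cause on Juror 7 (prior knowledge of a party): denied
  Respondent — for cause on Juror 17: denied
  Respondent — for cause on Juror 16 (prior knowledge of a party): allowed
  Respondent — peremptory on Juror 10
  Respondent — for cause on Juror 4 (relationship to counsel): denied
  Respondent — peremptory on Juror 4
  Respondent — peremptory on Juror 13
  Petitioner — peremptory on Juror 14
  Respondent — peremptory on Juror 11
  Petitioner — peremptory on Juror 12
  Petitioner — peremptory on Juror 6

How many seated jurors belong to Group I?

2

Removed: #1, #3, #4, #5, #6, #10, #11, #12, #13, #14, #16, #19.
Seated jurors 1–6: #2, #7, #8, #9, #15, #17.
Of those, in Group I: #2, #7 → 2.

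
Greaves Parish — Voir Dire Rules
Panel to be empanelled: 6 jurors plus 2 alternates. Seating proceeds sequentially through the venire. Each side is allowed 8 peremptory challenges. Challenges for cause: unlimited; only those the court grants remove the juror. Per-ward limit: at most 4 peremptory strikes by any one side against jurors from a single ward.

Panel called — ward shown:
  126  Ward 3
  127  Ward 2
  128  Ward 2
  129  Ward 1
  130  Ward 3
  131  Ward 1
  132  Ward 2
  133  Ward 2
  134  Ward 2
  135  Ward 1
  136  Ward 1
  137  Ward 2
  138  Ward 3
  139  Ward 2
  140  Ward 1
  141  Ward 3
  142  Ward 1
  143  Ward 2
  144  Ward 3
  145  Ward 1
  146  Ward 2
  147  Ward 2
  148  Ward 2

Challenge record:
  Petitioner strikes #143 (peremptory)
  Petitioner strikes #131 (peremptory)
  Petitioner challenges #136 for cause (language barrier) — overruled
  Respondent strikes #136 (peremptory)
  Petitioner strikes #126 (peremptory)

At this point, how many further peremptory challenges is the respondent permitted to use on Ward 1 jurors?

3

Respondent peremptories so far: #136 — 1 of 8 used, 7 left overall.
Against Ward 1: #136 — 1 used; per-ward cap 4 leaves 3.
Binding limit: min(7, 3) = 3.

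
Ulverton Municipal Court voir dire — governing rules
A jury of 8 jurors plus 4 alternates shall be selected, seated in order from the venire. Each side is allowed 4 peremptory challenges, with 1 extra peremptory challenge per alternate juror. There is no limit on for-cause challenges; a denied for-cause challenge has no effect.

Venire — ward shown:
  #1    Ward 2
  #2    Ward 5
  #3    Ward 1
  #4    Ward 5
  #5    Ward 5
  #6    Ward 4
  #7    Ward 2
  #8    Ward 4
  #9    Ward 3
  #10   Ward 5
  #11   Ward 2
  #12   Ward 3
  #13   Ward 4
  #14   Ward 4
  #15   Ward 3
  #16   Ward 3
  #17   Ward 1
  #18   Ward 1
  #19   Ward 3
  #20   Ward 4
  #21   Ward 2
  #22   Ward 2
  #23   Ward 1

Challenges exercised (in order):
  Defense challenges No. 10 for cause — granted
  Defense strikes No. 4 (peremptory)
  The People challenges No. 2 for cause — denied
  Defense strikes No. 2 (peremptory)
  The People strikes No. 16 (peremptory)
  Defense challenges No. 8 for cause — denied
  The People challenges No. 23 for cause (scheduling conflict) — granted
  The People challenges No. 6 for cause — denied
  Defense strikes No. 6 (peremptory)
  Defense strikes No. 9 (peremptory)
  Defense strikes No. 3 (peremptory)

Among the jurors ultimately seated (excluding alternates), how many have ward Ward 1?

0

Removed: #2, #3, #4, #6, #9, #10, #16, #23.
Seated jurors 1–8: #1, #5, #7, #8, #11, #12, #13, #14 (alternates #15, #17, #18, #19 not counted).
None of those are in Ward 1 → 0.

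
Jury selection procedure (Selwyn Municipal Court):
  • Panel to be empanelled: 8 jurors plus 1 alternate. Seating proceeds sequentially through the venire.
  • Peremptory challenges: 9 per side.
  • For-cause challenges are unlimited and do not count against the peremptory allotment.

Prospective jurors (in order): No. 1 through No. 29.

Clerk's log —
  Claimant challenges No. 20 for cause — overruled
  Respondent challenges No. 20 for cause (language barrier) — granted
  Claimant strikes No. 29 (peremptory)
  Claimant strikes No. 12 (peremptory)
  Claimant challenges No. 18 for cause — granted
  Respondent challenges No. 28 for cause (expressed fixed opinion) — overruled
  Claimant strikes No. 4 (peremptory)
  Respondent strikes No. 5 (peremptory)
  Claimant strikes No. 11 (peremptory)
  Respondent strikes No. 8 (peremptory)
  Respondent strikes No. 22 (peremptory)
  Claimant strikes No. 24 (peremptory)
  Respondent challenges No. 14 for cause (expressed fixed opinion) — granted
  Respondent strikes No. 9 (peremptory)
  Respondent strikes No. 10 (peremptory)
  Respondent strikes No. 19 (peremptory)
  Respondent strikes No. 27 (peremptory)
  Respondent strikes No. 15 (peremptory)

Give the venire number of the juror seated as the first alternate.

21

Removed: #4, #5, #8, #9, #10, #11, #12, #14, #15, #18, #19, #20, #22, #24, #27, #29. (#28 stays — for-cause denied.)
Seating in order: seats 1–8 → #1, #2, #3, #6, #7, #13, #16, #17; alternates → #21.
So alternate 1 is #21.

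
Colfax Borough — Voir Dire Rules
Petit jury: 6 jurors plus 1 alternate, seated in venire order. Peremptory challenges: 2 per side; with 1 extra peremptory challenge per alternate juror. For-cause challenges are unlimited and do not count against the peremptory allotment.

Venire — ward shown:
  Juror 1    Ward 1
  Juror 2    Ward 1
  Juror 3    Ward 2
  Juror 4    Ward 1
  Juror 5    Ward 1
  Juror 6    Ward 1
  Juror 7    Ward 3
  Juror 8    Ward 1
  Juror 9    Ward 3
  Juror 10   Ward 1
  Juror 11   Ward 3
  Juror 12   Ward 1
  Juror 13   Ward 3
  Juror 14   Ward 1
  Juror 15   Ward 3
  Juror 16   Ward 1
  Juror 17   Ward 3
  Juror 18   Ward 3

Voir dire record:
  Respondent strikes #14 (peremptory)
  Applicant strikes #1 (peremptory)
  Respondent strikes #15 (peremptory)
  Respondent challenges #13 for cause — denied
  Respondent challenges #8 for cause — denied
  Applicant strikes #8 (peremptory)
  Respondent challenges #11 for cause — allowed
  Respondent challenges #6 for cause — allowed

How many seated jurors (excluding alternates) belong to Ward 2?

1

Removed: #1, #6, #8, #11, #14, #15.
Seated jurors 1–6: #2, #3, #4, #5, #7, #9 (alternates #10 not counted).
Of those, in Ward 2: #3 → 1.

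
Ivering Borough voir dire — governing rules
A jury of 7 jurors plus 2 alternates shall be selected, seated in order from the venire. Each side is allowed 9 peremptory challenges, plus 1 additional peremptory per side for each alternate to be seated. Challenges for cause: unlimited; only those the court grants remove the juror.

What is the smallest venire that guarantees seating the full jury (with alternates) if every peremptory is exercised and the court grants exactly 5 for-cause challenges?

36

Seats to fill: 7 + 2 alternates = 9.
Peremptories: 9 + 1×2 = 11 per side × 2 sides = 22.
For-cause removals: 5.
Minimum venire: 9 + 22 + 5 = 36.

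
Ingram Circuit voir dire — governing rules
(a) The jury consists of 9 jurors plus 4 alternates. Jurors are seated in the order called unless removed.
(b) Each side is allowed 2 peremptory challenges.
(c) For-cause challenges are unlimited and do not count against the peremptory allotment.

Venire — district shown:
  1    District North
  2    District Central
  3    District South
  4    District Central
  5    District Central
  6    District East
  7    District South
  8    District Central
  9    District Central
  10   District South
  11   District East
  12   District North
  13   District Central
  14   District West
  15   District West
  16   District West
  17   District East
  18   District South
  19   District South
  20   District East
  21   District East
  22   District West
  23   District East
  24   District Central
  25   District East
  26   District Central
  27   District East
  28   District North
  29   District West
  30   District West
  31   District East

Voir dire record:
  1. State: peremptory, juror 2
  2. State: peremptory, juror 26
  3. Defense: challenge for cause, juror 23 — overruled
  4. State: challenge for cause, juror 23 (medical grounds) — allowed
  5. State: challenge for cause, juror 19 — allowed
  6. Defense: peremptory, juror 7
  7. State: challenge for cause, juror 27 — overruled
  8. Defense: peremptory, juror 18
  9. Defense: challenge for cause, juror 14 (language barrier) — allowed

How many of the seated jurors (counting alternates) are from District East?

Removed: #2, #7, #14, #18, #19, #23, #26.
Seated (13 incl. alternates): #1, #3, #4, #5, #6, #8, #9, #10, #11, #12, #13, #15, #16.
Of those, in District East: #6, #11 → 2.

2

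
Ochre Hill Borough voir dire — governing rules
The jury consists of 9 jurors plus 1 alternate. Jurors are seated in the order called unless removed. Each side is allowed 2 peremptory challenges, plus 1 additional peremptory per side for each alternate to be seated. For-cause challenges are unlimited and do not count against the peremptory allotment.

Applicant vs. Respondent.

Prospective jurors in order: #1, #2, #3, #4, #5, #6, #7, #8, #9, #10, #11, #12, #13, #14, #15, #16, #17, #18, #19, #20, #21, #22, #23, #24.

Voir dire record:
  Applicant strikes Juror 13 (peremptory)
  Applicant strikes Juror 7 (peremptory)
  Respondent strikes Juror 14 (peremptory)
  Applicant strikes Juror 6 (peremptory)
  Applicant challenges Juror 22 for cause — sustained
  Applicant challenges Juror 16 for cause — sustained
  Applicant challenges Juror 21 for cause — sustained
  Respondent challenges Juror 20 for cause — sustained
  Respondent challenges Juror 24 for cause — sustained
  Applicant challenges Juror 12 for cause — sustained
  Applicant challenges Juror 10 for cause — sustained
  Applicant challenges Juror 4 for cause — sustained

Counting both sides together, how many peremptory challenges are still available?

2

Applicant allotment: 2 base + 1 × 1 alternate = 3. Respondent allotment: 2 base + 1 × 1 alternate = 3.
Applicant peremptories used: #13, #7, #6 — 3 (for-cause on #22, #16, #21, #12, #10, #4 don't count).
Respondent peremptories used: #14 — 1 (for-cause on #20, #24 don't count).
Remaining: (3 − 3) + (3 − 1) = 2.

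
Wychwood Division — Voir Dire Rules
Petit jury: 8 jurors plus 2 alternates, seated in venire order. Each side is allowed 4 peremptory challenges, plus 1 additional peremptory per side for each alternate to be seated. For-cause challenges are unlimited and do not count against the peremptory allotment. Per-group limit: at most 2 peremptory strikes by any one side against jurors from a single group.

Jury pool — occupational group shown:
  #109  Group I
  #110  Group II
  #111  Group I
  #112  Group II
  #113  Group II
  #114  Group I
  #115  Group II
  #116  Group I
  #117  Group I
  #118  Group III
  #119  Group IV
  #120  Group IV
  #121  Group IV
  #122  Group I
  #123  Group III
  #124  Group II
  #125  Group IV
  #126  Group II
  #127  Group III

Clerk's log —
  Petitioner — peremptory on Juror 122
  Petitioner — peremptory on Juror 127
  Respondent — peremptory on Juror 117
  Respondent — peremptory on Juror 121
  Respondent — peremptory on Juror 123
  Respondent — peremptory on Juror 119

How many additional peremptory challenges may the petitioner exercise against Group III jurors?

1

Petitioner peremptories so far: #122, #127 — 2 of 6 used, 4 left overall.
Against Group III: #127 — 1 used; per-group cap 2 leaves 1.
Binding limit: min(4, 1) = 1.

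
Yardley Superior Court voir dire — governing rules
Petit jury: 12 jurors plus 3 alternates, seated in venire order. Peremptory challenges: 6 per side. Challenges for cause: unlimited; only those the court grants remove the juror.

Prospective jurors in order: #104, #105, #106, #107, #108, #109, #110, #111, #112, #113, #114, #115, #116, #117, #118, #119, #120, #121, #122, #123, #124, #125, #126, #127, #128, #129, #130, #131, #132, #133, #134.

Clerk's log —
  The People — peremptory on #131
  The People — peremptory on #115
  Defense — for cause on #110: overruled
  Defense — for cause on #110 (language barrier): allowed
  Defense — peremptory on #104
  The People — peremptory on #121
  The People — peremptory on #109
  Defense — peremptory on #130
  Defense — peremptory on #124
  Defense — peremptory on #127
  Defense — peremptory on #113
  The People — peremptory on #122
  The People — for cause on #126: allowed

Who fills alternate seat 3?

Removed: #104, #109, #110, #113, #115, #121, #122, #124, #126, #127, #130, #131.
Seating in order: seats 1–12 → #105, #106, #107, #108, #111, #112, #114, #116, #117, #118, #119, #120; alternates → #123, #125, #128.
So alternate 3 is #128.

128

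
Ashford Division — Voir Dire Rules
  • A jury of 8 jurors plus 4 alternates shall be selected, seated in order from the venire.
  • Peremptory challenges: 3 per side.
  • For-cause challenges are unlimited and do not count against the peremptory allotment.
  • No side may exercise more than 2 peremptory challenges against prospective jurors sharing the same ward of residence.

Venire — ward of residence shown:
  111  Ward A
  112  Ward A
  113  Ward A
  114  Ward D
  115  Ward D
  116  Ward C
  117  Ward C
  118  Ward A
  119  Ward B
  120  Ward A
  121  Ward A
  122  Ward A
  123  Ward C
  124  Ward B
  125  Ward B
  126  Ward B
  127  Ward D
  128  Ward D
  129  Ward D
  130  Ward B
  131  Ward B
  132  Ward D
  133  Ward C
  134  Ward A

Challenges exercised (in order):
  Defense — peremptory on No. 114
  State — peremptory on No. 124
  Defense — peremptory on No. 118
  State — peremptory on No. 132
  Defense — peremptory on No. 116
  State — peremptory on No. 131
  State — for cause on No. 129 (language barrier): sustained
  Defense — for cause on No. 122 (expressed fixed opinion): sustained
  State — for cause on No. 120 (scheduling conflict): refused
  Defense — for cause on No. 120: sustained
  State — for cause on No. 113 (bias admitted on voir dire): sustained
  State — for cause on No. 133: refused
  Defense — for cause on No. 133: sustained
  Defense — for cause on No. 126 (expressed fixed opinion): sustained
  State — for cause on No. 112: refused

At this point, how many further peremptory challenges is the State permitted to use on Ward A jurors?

0

State peremptories so far: #124, #132, #131 — 3 of 3 used, 0 left overall.
Against Ward A: none yet — per-ward cap 2 leaves 2.
Binding limit: min(0, 2) = 0.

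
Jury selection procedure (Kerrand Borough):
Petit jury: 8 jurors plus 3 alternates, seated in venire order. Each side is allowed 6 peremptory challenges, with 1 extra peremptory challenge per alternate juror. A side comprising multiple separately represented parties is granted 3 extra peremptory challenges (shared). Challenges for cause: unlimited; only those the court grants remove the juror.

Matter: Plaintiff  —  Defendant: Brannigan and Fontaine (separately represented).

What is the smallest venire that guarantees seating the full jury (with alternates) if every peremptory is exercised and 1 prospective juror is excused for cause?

33

Seats to fill: 8 + 3 alternates = 11.
Peremptories — Plaintiff: 6 + 1×3 = 9; Defendant: 6 + 1×3 + 3 = 12; total 21.
For-cause removals: 1.
Minimum venire: 11 + 21 + 1 = 33.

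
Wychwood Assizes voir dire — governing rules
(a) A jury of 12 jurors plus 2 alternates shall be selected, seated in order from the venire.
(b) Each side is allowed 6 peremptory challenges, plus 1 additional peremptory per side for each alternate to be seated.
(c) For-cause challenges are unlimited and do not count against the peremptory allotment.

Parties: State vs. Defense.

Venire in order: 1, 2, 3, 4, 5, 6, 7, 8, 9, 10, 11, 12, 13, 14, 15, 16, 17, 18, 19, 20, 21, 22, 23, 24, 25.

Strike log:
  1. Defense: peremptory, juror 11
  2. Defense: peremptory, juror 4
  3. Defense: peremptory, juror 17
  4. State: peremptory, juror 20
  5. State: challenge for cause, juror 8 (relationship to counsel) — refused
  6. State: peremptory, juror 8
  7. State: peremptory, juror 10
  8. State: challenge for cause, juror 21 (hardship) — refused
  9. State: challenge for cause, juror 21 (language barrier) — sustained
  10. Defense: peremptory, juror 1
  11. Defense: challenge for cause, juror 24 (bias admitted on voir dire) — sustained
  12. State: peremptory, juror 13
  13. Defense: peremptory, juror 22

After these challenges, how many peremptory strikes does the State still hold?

4

State allotment: 6 base + 1 × 2 alternates = 8.
State peremptories used: #20, #8, #10, #13 — 4 (for-cause on #8, #21, #21 don't count).
Remaining: 8 − 4 = 4.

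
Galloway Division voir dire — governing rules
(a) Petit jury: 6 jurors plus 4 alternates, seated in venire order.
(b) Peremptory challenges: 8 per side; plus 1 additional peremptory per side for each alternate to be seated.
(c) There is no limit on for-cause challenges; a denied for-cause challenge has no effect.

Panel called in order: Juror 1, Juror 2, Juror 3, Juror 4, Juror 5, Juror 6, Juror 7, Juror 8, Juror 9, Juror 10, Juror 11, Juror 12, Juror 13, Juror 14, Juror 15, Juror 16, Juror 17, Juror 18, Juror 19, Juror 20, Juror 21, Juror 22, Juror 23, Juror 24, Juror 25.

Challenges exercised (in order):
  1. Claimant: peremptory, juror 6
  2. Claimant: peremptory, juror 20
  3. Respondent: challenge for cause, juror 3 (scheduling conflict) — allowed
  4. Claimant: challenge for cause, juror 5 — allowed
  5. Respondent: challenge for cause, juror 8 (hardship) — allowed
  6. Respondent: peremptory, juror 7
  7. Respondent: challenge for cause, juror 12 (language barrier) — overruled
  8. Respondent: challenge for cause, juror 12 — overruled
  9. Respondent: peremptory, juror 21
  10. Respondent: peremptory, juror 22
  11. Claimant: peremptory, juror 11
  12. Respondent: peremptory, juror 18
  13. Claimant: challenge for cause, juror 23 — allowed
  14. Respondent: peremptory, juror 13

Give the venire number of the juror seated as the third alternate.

16

Removed: #3, #5, #6, #7, #8, #11, #13, #18, #20, #21, #22, #23. (#12 stays — for-cause denied.)
Filling seats in venire order through position 9: #1, #2, #4, #9, #10, #12, #14, #15, #16.
So alternate 3 is #16.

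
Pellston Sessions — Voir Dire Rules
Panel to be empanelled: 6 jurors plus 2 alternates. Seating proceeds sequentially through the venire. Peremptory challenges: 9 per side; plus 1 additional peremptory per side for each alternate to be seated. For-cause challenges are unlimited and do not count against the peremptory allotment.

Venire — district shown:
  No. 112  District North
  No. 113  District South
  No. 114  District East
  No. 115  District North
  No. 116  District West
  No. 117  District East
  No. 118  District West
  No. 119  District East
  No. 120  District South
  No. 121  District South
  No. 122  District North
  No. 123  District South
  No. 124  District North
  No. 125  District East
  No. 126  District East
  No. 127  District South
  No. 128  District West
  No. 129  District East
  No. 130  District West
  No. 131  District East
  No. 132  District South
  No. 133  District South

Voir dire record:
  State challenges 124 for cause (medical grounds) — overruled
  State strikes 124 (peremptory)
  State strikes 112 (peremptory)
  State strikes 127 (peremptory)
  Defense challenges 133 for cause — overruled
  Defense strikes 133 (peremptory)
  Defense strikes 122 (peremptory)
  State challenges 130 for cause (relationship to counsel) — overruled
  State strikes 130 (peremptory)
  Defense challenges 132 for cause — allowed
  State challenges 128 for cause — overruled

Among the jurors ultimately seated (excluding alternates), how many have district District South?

Removed: #112, #122, #124, #127, #130, #132, #133.
Seated jurors 1–6: #113, #114, #115, #116, #117, #118 (alternates #119, #120 not counted).
Of those, in District South: #113 → 1.

1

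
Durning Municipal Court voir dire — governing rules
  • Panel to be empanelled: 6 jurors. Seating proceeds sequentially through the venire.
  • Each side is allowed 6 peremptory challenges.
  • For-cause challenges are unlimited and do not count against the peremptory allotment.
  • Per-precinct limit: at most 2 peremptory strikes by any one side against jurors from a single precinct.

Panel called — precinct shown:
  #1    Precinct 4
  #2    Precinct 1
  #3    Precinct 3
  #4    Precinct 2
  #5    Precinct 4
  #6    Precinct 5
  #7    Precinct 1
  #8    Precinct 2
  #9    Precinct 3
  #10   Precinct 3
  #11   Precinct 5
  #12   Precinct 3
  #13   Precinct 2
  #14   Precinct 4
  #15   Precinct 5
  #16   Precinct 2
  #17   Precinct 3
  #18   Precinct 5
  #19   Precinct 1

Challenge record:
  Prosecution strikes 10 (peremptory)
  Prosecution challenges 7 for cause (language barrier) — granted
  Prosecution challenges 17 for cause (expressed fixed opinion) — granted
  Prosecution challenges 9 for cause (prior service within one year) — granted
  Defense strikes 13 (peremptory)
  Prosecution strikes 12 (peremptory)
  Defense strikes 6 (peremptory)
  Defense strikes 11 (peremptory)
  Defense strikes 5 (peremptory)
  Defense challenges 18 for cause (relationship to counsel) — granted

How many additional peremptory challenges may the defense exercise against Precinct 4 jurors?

1

Defense peremptories so far: #13, #6, #11, #5 — 4 of 6 used, 2 left overall.
Against Precinct 4: #5 — 1 used; per-precinct cap 2 leaves 1.
Binding limit: min(2, 1) = 1.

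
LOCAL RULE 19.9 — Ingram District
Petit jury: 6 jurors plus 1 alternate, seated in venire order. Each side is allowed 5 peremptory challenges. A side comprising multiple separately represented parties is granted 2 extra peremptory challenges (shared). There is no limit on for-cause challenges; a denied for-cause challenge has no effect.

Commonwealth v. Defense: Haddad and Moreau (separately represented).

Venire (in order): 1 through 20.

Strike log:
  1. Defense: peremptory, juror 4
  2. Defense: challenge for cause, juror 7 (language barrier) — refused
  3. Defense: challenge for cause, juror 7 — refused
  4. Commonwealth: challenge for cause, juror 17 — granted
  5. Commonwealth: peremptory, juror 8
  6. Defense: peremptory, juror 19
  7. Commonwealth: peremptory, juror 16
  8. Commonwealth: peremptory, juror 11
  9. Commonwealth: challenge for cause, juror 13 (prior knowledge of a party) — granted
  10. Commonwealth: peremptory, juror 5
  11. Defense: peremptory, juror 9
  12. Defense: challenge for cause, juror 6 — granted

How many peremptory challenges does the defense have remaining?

4

Defense allotment: 5 base + 2 multi-party = 7.
Defense peremptories used: #4, #19, #9 — 3 (for-cause on #7, #7, #6 don't count).
Remaining: 7 − 3 = 4.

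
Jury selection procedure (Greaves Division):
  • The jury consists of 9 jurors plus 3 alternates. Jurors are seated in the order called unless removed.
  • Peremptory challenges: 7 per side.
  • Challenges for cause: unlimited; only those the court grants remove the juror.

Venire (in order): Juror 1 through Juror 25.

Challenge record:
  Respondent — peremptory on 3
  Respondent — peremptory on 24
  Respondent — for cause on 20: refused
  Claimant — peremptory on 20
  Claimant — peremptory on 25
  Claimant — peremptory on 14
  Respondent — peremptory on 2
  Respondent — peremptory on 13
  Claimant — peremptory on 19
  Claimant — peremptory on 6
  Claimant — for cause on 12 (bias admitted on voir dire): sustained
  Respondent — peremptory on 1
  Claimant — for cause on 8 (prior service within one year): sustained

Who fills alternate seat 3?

22

Removed: #1, #2, #3, #6, #8, #12, #13, #14, #19, #20, #24, #25.
Filling seats in venire order through position 12: #4, #5, #7, #9, #10, #11, #15, #16, #17, #18, #21, #22.
So alternate 3 is #22.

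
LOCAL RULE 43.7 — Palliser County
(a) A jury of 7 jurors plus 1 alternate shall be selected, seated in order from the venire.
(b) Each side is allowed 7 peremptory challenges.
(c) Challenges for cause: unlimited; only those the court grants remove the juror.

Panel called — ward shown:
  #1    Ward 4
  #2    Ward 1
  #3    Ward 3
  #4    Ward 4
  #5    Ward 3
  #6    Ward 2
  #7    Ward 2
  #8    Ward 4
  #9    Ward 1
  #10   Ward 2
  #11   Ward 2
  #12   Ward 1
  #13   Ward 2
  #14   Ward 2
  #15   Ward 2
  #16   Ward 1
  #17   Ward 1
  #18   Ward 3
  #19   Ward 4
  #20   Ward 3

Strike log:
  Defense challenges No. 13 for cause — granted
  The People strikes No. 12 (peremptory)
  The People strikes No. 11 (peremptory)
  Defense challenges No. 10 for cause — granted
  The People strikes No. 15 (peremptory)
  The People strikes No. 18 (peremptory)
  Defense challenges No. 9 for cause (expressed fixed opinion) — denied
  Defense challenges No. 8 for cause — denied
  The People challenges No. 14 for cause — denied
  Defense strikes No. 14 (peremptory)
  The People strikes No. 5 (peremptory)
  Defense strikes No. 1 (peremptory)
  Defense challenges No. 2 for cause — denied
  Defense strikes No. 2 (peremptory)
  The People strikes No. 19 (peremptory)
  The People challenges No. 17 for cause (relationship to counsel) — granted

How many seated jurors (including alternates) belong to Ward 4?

Removed: #1, #2, #5, #10, #11, #12, #13, #14, #15, #17, #18, #19.
Seated (8 incl. alternates): #3, #4, #6, #7, #8, #9, #16, #20.
Of those, in Ward 4: #4, #8 → 2.

2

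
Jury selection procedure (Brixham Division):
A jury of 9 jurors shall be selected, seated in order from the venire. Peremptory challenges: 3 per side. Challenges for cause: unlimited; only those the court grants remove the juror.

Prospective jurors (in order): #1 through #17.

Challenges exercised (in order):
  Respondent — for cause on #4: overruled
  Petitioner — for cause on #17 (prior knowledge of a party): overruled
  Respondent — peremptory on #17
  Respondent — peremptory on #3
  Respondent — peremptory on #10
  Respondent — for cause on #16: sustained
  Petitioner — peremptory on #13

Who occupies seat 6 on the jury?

Removed: #3, #10, #13, #16, #17. (#4 stays — for-cause denied.)
Seating in order: seats 1–9 → #1, #2, #4, #5, #6, #7, #8, #9, #11.
So seat 6 is #7.

7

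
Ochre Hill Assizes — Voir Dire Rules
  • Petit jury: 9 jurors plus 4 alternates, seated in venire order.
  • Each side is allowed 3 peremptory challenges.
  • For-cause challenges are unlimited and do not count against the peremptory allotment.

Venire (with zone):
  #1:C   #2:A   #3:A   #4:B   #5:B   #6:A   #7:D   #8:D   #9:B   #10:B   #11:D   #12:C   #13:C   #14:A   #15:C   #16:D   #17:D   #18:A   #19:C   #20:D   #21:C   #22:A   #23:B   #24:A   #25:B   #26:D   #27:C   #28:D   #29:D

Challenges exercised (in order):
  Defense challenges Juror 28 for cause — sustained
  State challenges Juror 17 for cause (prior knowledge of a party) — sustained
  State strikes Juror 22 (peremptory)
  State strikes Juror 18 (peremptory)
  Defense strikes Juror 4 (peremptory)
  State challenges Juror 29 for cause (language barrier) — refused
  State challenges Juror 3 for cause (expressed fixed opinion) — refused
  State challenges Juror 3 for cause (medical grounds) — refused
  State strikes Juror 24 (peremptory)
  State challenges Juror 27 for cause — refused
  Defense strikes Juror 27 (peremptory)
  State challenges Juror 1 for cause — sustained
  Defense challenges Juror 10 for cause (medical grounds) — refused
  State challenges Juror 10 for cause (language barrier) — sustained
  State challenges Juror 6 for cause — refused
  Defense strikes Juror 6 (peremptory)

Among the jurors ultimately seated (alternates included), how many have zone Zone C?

4

Removed: #1, #4, #6, #10, #17, #18, #22, #24, #27, #28.
Seated (13 incl. alternates): #2, #3, #5, #7, #8, #9, #11, #12, #13, #14, #15, #16, #19.
Of those, in Zone C: #12, #13, #15, #19 → 4.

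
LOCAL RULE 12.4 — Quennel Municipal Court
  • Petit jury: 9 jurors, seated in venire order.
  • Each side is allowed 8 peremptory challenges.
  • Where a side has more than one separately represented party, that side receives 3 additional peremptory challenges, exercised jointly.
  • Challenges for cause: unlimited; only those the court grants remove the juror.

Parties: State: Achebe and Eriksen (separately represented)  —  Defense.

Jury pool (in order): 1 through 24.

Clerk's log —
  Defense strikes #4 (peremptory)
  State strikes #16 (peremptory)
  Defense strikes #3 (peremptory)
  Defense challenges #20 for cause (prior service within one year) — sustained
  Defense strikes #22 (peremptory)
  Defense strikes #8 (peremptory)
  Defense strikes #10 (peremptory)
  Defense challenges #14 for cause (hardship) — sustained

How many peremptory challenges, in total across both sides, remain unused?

State allotment: 8 base + 3 multi-party = 11. Defense allotment: 8.
State peremptories used: #16 — 1.
Defense peremptories used: #4, #3, #22, #8, #10 — 5 (for-cause on #20, #14 don't count).
Remaining: (11 − 1) + (8 − 5) = 13.

13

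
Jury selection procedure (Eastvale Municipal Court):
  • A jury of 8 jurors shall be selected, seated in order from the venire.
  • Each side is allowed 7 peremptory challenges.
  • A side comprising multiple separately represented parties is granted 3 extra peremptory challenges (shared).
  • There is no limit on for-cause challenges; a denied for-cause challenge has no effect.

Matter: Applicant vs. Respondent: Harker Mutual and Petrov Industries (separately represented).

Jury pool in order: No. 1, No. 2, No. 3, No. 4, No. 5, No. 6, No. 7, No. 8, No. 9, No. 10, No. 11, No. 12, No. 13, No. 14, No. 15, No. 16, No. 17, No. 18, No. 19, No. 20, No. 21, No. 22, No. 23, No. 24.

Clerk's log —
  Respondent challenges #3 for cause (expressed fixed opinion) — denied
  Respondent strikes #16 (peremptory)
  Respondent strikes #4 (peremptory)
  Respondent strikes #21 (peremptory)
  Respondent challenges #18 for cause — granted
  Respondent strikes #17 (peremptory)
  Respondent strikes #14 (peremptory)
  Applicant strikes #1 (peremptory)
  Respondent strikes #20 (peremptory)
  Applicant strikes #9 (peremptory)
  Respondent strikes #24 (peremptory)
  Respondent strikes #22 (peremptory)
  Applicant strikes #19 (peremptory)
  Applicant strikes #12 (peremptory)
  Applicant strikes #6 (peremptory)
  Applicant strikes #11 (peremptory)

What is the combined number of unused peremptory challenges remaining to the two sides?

3

Applicant allotment: 7. Respondent allotment: 7 base + 3 multi-party = 10.
Applicant peremptories used: #1, #9, #19, #12, #6, #11 — 6.
Respondent peremptories used: #16, #4, #21, #17, #14, #20, #24, #22 — 8 (for-cause on #3, #18 don't count).
Remaining: (7 − 6) + (10 − 8) = 3.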